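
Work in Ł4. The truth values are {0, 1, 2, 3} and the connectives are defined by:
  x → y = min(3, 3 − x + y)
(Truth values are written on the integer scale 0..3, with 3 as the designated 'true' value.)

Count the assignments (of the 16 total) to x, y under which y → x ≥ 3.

10

x = 0, y = 0 ↦ 3  ≥
x = 0, y = 1 ↦ 2  <
x = 0, y = 2 ↦ 1  <
x = 0, y = 3 ↦ 0  <
x = 1, y = 0 ↦ 3  ≥
x = 1, y = 1 ↦ 3  ≥
x = 1, y = 2 ↦ 2  <
x = 1, y = 3 ↦ 1  <
x = 2, y = 0 ↦ 3  ≥
x = 2, y = 1 ↦ 3  ≥
x = 2, y = 2 ↦ 3  ≥
x = 2, y = 3 ↦ 2  <
x = 3, y = 0 ↦ 3  ≥
x = 3, y = 1 ↦ 3  ≥
x = 3, y = 2 ↦ 3  ≥
x = 3, y = 3 ↦ 3  ≥
So 10 of the 16 assignments meet the threshold.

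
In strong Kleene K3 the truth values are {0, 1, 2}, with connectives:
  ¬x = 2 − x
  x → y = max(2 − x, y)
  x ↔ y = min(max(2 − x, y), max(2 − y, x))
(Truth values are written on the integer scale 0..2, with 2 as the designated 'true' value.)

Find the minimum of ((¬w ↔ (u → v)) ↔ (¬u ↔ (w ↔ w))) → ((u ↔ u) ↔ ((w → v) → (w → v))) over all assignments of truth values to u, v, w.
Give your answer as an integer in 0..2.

Take u = 0, v = 0, w = 1:
¬w = ¬1 = 1
u → v = 0 → 0 = 2
¬w ↔ (u → v) = 1 ↔ 2 = 1
¬u = ¬0 = 2
w ↔ w = 1 ↔ 1 = 1
¬u ↔ (w ↔ w) = 2 ↔ 1 = 1
(¬w ↔ (u → v)) ↔ (¬u ↔ (w ↔ w)) = 1 ↔ 1 = 1
u ↔ u = 0 ↔ 0 = 2
w → v = 1 → 0 = 1
w → v = 1 → 0 = 1
(w → v) → (w → v) = 1 → 1 = 1
(u ↔ u) ↔ ((w → v) → (w → v)) = 2 ↔ 1 = 1
((¬w ↔ (u → v)) ↔ (¬u ↔ (w ↔ w))) → ((u ↔ u) ↔ ((w → v) → (w → v))) = 1 → 1 = 1
No assignment yields a value below 1, so this is the minimum.

1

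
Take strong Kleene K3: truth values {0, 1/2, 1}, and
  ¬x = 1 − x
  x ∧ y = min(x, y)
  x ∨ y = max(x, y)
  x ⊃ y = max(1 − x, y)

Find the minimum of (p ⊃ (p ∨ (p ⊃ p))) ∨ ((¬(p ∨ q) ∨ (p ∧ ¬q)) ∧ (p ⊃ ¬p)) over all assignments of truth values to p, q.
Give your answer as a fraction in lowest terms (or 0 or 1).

Take p = 1/2, q = 0:
p ⊃ p = 1/2 ⊃ 1/2 = 1/2
p ∨ (p ⊃ p) = 1/2 ∨ 1/2 = 1/2
p ⊃ (p ∨ (p ⊃ p)) = 1/2 ⊃ 1/2 = 1/2
p ∨ q = 1/2 ∨ 0 = 1/2
¬(p ∨ q) = ¬1/2 = 1/2
¬q = ¬0 = 1
p ∧ ¬q = 1/2 ∧ 1 = 1/2
¬(p ∨ q) ∨ (p ∧ ¬q) = 1/2 ∨ 1/2 = 1/2
¬p = ¬1/2 = 1/2
p ⊃ ¬p = 1/2 ⊃ 1/2 = 1/2
(¬(p ∨ q) ∨ (p ∧ ¬q)) ∧ (p ⊃ ¬p) = 1/2 ∧ 1/2 = 1/2
(p ⊃ (p ∨ (p ⊃ p))) ∨ ((¬(p ∨ q) ∨ (p ∧ ¬q)) ∧ (p ⊃ ¬p)) = 1/2 ∨ 1/2 = 1/2
No assignment yields a value below 1/2, so this is the minimum.

1/2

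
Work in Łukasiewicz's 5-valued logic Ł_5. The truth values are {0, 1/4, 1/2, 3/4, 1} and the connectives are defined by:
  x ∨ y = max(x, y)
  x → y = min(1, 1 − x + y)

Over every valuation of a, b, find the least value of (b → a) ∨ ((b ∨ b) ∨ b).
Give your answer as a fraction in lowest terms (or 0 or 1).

1/2

Take a = 0, b = 1/2:
b → a = 1/2 → 0 = 1/2
b ∨ b = 1/2 ∨ 1/2 = 1/2
(b ∨ b) ∨ b = 1/2 ∨ 1/2 = 1/2
(b → a) ∨ ((b ∨ b) ∨ b) = 1/2 ∨ 1/2 = 1/2
No assignment yields a value below 1/2, so this is the minimum.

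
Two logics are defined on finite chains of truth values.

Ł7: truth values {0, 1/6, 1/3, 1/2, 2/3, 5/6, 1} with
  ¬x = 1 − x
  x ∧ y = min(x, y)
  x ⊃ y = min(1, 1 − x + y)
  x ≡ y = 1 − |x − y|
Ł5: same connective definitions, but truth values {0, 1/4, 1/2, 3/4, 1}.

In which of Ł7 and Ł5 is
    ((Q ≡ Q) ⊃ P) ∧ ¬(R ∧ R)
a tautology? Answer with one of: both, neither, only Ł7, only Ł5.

In Ł7: at P = 0, Q = 0, R = 0 the value is 0 — not a tautology.
In Ł5: at P = 0, Q = 0, R = 0 the value is 0 — not a tautology.

neither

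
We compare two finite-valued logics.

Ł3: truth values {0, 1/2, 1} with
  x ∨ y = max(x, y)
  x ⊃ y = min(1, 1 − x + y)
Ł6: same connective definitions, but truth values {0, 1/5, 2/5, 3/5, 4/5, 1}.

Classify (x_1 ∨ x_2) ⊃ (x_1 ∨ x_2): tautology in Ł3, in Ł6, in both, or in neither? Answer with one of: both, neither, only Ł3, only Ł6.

both

In Ł3: every assignment gives 1 — tautology.
In Ł6: every assignment gives 1 — tautology.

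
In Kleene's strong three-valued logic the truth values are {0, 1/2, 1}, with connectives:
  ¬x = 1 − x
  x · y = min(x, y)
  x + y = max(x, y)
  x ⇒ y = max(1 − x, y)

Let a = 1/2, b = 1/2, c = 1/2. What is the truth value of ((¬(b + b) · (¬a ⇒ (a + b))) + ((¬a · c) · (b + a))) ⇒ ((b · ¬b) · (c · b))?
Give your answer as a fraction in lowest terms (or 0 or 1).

b + b = 1/2 + 1/2 = 1/2
¬(b + b) = ¬1/2 = 1/2
¬a = ¬1/2 = 1/2
a + b = 1/2 + 1/2 = 1/2
¬a ⇒ (a + b) = 1/2 ⇒ 1/2 = 1/2
¬(b + b) · (¬a ⇒ (a + b)) = 1/2 · 1/2 = 1/2
¬a = ¬1/2 = 1/2
¬a · c = 1/2 · 1/2 = 1/2
b + a = 1/2 + 1/2 = 1/2
(¬a · c) · (b + a) = 1/2 · 1/2 = 1/2
(¬(b + b) · (¬a ⇒ (a + b))) + ((¬a · c) · (b + a)) = 1/2 + 1/2 = 1/2
¬b = ¬1/2 = 1/2
b · ¬b = 1/2 · 1/2 = 1/2
c · b = 1/2 · 1/2 = 1/2
(b · ¬b) · (c · b) = 1/2 · 1/2 = 1/2
((¬(b + b) · (¬a ⇒ (a + b))) + ((¬a · c) · (b + a))) ⇒ ((b · ¬b) · (c · b)) = 1/2 ⇒ 1/2 = 1/2

1/2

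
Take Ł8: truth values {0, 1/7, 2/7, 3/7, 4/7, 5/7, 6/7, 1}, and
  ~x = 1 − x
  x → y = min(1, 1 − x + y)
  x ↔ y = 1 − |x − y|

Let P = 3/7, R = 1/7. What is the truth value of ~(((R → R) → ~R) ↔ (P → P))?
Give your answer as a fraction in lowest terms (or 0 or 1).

R → R = 1/7 → 1/7 = 1
~R = ~1/7 = 6/7
(R → R) → ~R = 1 → 6/7 = 6/7
P → P = 3/7 → 3/7 = 1
((R → R) → ~R) ↔ (P → P) = 6/7 ↔ 1 = 6/7
~(((R → R) → ~R) ↔ (P → P)) = ~6/7 = 1/7

1/7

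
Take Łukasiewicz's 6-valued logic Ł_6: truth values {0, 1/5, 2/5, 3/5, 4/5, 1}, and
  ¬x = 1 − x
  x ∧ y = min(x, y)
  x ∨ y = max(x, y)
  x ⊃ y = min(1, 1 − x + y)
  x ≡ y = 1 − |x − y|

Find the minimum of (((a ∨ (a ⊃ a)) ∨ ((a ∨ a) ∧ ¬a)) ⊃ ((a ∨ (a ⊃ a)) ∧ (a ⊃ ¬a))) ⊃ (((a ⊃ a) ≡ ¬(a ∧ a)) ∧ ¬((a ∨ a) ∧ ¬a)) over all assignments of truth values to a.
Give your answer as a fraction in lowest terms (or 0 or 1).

3/5

Take a = 2/5:
a ⊃ a = 2/5 ⊃ 2/5 = 1
a ∨ (a ⊃ a) = 2/5 ∨ 1 = 1
a ∨ a = 2/5 ∨ 2/5 = 2/5
¬a = ¬2/5 = 3/5
(a ∨ a) ∧ ¬a = 2/5 ∧ 3/5 = 2/5
(a ∨ (a ⊃ a)) ∨ ((a ∨ a) ∧ ¬a) = 1 ∨ 2/5 = 1
a ⊃ a = 2/5 ⊃ 2/5 = 1
a ∨ (a ⊃ a) = 2/5 ∨ 1 = 1
¬a = ¬2/5 = 3/5
a ⊃ ¬a = 2/5 ⊃ 3/5 = 1
(a ∨ (a ⊃ a)) ∧ (a ⊃ ¬a) = 1 ∧ 1 = 1
((a ∨ (a ⊃ a)) ∨ ((a ∨ a) ∧ ¬a)) ⊃ ((a ∨ (a ⊃ a)) ∧ (a ⊃ ¬a)) = 1 ⊃ 1 = 1
a ⊃ a = 2/5 ⊃ 2/5 = 1
a ∧ a = 2/5 ∧ 2/5 = 2/5
¬(a ∧ a) = ¬2/5 = 3/5
(a ⊃ a) ≡ ¬(a ∧ a) = 1 ≡ 3/5 = 3/5
a ∨ a = 2/5 ∨ 2/5 = 2/5
¬a = ¬2/5 = 3/5
(a ∨ a) ∧ ¬a = 2/5 ∧ 3/5 = 2/5
¬((a ∨ a) ∧ ¬a) = ¬2/5 = 3/5
((a ⊃ a) ≡ ¬(a ∧ a)) ∧ ¬((a ∨ a) ∧ ¬a) = 3/5 ∧ 3/5 = 3/5
(((a ∨ (a ⊃ a)) ∨ ((a ∨ a) ∧ ¬a)) ⊃ ((a ∨ (a ⊃ a)) ∧ (a ⊃ ¬a))) ⊃ (((a ⊃ a) ≡ ¬(a ∧ a)) ∧ ¬((a ∨ a) ∧ ¬a)) = 1 ⊃ 3/5 = 3/5
No assignment yields a value below 3/5, so this is the minimum.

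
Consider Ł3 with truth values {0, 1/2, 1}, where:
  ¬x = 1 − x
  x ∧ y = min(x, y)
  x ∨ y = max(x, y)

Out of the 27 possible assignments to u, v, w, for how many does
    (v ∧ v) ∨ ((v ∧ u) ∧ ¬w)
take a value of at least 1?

9

value 1: 9 assignments (counts)
value 1/2: 9 assignments
value 0: 9 assignments
So 9 of the 27 assignments meet the threshold.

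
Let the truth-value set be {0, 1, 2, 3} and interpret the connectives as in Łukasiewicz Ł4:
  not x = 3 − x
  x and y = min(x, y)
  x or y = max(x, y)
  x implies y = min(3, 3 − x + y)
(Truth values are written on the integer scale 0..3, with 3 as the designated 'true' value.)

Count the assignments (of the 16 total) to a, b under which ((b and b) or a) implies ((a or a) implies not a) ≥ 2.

a = 0, b = 0 ↦ 3  ≥
a = 0, b = 1 ↦ 3  ≥
a = 0, b = 2 ↦ 3  ≥
a = 0, b = 3 ↦ 3  ≥
a = 1, b = 0 ↦ 3  ≥
a = 1, b = 1 ↦ 3  ≥
a = 1, b = 2 ↦ 3  ≥
a = 1, b = 3 ↦ 3  ≥
a = 2, b = 0 ↦ 3  ≥
a = 2, b = 1 ↦ 3  ≥
a = 2, b = 2 ↦ 3  ≥
a = 2, b = 3 ↦ 2  ≥
a = 3, b = 0 ↦ 0  <
a = 3, b = 1 ↦ 0  <
a = 3, b = 2 ↦ 0  <
a = 3, b = 3 ↦ 0  <
So 12 of the 16 assignments meet the threshold.

12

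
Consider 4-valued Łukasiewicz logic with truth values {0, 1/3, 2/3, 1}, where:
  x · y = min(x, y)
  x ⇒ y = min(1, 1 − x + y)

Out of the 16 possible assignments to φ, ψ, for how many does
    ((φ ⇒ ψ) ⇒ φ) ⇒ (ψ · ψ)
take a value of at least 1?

10

φ = 0, ψ = 0 ↦ 1  ≥
φ = 0, ψ = 1/3 ↦ 1  ≥
φ = 0, ψ = 2/3 ↦ 1  ≥
φ = 0, ψ = 1 ↦ 1  ≥
φ = 1/3, ψ = 0 ↦ 1/3  <
φ = 1/3, ψ = 1/3 ↦ 1  ≥
φ = 1/3, ψ = 2/3 ↦ 1  ≥
φ = 1/3, ψ = 1 ↦ 1  ≥
φ = 2/3, ψ = 0 ↦ 0  <
φ = 2/3, ψ = 1/3 ↦ 1/3  <
φ = 2/3, ψ = 2/3 ↦ 1  ≥
φ = 2/3, ψ = 1 ↦ 1  ≥
φ = 1, ψ = 0 ↦ 0  <
φ = 1, ψ = 1/3 ↦ 1/3  <
φ = 1, ψ = 2/3 ↦ 2/3  <
φ = 1, ψ = 1 ↦ 1  ≥
So 10 of the 16 assignments meet the threshold.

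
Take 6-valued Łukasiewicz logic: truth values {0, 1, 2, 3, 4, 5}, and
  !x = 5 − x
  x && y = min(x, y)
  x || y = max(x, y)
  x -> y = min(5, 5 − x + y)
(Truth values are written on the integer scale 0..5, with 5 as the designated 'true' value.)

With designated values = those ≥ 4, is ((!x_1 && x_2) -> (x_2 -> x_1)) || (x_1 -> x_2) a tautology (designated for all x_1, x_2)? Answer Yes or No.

At x_1 = 3, x_2 = 0, for instance:
!x_1 = !3 = 2
!x_1 && x_2 = 2 && 0 = 0
x_2 -> x_1 = 0 -> 3 = 5
(!x_1 && x_2) -> (x_2 -> x_1) = 0 -> 5 = 5
x_1 -> x_2 = 3 -> 0 = 2
((!x_1 && x_2) -> (x_2 -> x_1)) || (x_1 -> x_2) = 5 || 2 = 5
and checking the remaining 35 assignments likewise gives ≥ 4 in every case.

Yes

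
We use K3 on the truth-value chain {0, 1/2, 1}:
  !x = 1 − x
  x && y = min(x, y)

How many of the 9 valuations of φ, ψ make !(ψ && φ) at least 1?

5

φ = 0, ψ = 0 ↦ 1  ≥
φ = 0, ψ = 1/2 ↦ 1  ≥
φ = 0, ψ = 1 ↦ 1  ≥
φ = 1/2, ψ = 0 ↦ 1  ≥
φ = 1/2, ψ = 1/2 ↦ 1/2  <
φ = 1/2, ψ = 1 ↦ 1/2  <
φ = 1, ψ = 0 ↦ 1  ≥
φ = 1, ψ = 1/2 ↦ 1/2  <
φ = 1, ψ = 1 ↦ 0  <
So 5 of the 9 assignments meet the threshold.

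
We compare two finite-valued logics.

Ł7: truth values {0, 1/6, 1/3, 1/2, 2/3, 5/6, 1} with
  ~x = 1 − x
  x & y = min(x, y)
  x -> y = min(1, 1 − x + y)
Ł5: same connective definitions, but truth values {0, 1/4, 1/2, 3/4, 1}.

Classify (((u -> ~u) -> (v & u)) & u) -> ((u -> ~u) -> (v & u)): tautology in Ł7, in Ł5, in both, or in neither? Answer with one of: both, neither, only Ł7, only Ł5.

both

In Ł7: every assignment gives 1 — tautology.
In Ł5: every assignment gives 1 — tautology.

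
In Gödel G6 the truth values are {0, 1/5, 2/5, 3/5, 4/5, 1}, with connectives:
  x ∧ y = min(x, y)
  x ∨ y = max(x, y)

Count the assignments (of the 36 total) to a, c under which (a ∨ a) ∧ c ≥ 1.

1

value 1: 1 assignment (counts)
value 4/5: 3 assignments
value 3/5: 5 assignments
value 2/5: 7 assignments
value 1/5: 9 assignments
value 0: 11 assignments
So 1 of the 36 assignments meets the threshold.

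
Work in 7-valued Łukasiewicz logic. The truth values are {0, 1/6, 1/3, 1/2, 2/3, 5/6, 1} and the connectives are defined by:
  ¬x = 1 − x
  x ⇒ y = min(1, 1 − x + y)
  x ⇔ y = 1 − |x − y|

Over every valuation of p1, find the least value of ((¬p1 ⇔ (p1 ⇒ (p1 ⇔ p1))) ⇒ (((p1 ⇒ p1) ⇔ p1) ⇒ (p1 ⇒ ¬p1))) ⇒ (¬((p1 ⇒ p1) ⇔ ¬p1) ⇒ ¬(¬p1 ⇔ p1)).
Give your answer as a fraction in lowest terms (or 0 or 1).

1/2

Take p1 = 1/2:
¬p1 = ¬1/2 = 1/2
p1 ⇔ p1 = 1/2 ⇔ 1/2 = 1
p1 ⇒ (p1 ⇔ p1) = 1/2 ⇒ 1 = 1
¬p1 ⇔ (p1 ⇒ (p1 ⇔ p1)) = 1/2 ⇔ 1 = 1/2
p1 ⇒ p1 = 1/2 ⇒ 1/2 = 1
(p1 ⇒ p1) ⇔ p1 = 1 ⇔ 1/2 = 1/2
¬p1 = ¬1/2 = 1/2
p1 ⇒ ¬p1 = 1/2 ⇒ 1/2 = 1
((p1 ⇒ p1) ⇔ p1) ⇒ (p1 ⇒ ¬p1) = 1/2 ⇒ 1 = 1
(¬p1 ⇔ (p1 ⇒ (p1 ⇔ p1))) ⇒ (((p1 ⇒ p1) ⇔ p1) ⇒ (p1 ⇒ ¬p1)) = 1/2 ⇒ 1 = 1
p1 ⇒ p1 = 1/2 ⇒ 1/2 = 1
¬p1 = ¬1/2 = 1/2
(p1 ⇒ p1) ⇔ ¬p1 = 1 ⇔ 1/2 = 1/2
¬((p1 ⇒ p1) ⇔ ¬p1) = ¬1/2 = 1/2
¬p1 = ¬1/2 = 1/2
¬p1 ⇔ p1 = 1/2 ⇔ 1/2 = 1
¬(¬p1 ⇔ p1) = ¬1 = 0
¬((p1 ⇒ p1) ⇔ ¬p1) ⇒ ¬(¬p1 ⇔ p1) = 1/2 ⇒ 0 = 1/2
((¬p1 ⇔ (p1 ⇒ (p1 ⇔ p1))) ⇒ (((p1 ⇒ p1) ⇔ p1) ⇒ (p1 ⇒ ¬p1))) ⇒ (¬((p1 ⇒ p1) ⇔ ¬p1) ⇒ ¬(¬p1 ⇔ p1)) = 1 ⇒ 1/2 = 1/2
No assignment yields a value below 1/2, so this is the minimum.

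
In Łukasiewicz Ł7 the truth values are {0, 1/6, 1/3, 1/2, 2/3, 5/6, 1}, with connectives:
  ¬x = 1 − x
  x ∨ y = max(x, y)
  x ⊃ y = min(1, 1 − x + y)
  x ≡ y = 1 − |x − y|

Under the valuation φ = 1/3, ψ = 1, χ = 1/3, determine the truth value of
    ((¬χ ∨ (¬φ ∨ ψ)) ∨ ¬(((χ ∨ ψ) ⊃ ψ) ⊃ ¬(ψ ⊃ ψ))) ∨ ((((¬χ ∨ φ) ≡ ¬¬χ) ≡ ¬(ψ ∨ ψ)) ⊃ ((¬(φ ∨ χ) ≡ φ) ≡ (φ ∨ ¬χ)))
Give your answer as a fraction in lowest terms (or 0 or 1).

1

¬χ = ¬1/3 = 2/3
¬φ = ¬1/3 = 2/3
¬φ ∨ ψ = 2/3 ∨ 1 = 1
¬χ ∨ (¬φ ∨ ψ) = 2/3 ∨ 1 = 1
χ ∨ ψ = 1/3 ∨ 1 = 1
(χ ∨ ψ) ⊃ ψ = 1 ⊃ 1 = 1
ψ ⊃ ψ = 1 ⊃ 1 = 1
¬(ψ ⊃ ψ) = ¬1 = 0
((χ ∨ ψ) ⊃ ψ) ⊃ ¬(ψ ⊃ ψ) = 1 ⊃ 0 = 0
¬(((χ ∨ ψ) ⊃ ψ) ⊃ ¬(ψ ⊃ ψ)) = ¬0 = 1
(¬χ ∨ (¬φ ∨ ψ)) ∨ ¬(((χ ∨ ψ) ⊃ ψ) ⊃ ¬(ψ ⊃ ψ)) = 1 ∨ 1 = 1
¬χ = ¬1/3 = 2/3
¬χ ∨ φ = 2/3 ∨ 1/3 = 2/3
¬χ = ¬1/3 = 2/3
¬¬χ = ¬2/3 = 1/3
(¬χ ∨ φ) ≡ ¬¬χ = 2/3 ≡ 1/3 = 2/3
ψ ∨ ψ = 1 ∨ 1 = 1
¬(ψ ∨ ψ) = ¬1 = 0
((¬χ ∨ φ) ≡ ¬¬χ) ≡ ¬(ψ ∨ ψ) = 2/3 ≡ 0 = 1/3
φ ∨ χ = 1/3 ∨ 1/3 = 1/3
¬(φ ∨ χ) = ¬1/3 = 2/3
¬(φ ∨ χ) ≡ φ = 2/3 ≡ 1/3 = 2/3
¬χ = ¬1/3 = 2/3
φ ∨ ¬χ = 1/3 ∨ 2/3 = 2/3
(¬(φ ∨ χ) ≡ φ) ≡ (φ ∨ ¬χ) = 2/3 ≡ 2/3 = 1
(((¬χ ∨ φ) ≡ ¬¬χ) ≡ ¬(ψ ∨ ψ)) ⊃ ((¬(φ ∨ χ) ≡ φ) ≡ (φ ∨ ¬χ)) = 1/3 ⊃ 1 = 1
((¬χ ∨ (¬φ ∨ ψ)) ∨ ¬(((χ ∨ ψ) ⊃ ψ) ⊃ ¬(ψ ⊃ ψ))) ∨ ((((¬χ ∨ φ) ≡ ¬¬χ) ≡ ¬(ψ ∨ ψ)) ⊃ ((¬(φ ∨ χ) ≡ φ) ≡ (φ ∨ ¬χ))) = 1 ∨ 1 = 1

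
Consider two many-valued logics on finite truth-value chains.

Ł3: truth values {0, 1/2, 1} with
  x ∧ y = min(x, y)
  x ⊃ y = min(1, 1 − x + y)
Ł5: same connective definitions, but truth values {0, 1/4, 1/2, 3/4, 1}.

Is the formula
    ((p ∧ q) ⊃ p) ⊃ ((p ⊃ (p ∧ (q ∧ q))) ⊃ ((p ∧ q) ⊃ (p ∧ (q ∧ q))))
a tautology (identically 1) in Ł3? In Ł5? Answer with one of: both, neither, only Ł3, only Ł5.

In Ł3: every assignment gives 1 — tautology.
In Ł5: every assignment gives 1 — tautology.

both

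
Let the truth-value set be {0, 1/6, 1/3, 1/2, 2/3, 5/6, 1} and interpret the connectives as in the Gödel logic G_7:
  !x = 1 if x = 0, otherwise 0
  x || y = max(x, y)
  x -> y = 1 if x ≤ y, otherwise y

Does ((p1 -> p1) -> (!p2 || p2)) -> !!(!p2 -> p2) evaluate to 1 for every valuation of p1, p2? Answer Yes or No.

Counterexample: take p1 = 0, p2 = 0.
p1 -> p1 = 0 -> 0 = 1
!p2 = !0 = 1
!p2 || p2 = 1 || 0 = 1
(p1 -> p1) -> (!p2 || p2) = 1 -> 1 = 1
!p2 = !0 = 1
!p2 -> p2 = 1 -> 0 = 0
!(!p2 -> p2) = !0 = 1
!!(!p2 -> p2) = !1 = 0
((p1 -> p1) -> (!p2 || p2)) -> !!(!p2 -> p2) = 1 -> 0 = 0
This gives 0 ≠ 1.

No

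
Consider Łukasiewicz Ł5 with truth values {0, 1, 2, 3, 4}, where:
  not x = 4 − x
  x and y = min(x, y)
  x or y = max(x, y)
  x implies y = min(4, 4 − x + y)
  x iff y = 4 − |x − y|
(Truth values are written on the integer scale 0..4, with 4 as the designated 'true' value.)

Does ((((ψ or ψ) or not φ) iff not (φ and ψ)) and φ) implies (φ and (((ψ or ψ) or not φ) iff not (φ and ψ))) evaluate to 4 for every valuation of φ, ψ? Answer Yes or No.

At φ = 2, ψ = 3, for instance:
ψ or ψ = 3 or 3 = 3
not φ = not 2 = 2
(ψ or ψ) or not φ = 3 or 2 = 3
φ and ψ = 2 and 3 = 2
not (φ and ψ) = not 2 = 2
((ψ or ψ) or not φ) iff not (φ and ψ) = 3 iff 2 = 3
(((ψ or ψ) or not φ) iff not (φ and ψ)) and φ = 3 and 2 = 2
φ and (((ψ or ψ) or not φ) iff not (φ and ψ)) = 2 and 3 = 2
((((ψ or ψ) or not φ) iff not (φ and ψ)) and φ) implies (φ and (((ψ or ψ) or not φ) iff not (φ and ψ))) = 2 implies 2 = 4
and checking the remaining 24 assignments likewise gives ≥ 4 in every case.

Yes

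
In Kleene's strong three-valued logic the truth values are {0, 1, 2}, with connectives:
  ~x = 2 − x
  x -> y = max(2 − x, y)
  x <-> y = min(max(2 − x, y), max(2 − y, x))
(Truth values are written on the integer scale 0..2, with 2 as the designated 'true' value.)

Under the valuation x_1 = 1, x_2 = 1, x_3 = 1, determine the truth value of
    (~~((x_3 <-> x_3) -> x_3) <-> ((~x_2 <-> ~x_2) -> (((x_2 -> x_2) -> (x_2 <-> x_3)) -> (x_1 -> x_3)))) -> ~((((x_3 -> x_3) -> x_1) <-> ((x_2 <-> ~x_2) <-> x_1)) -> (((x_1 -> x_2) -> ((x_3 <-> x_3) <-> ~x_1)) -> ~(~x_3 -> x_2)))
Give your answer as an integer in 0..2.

x_3 <-> x_3 = 1 <-> 1 = 1
(x_3 <-> x_3) -> x_3 = 1 -> 1 = 1
~((x_3 <-> x_3) -> x_3) = ~1 = 1
~~((x_3 <-> x_3) -> x_3) = ~1 = 1
~x_2 = ~1 = 1
~x_2 = ~1 = 1
~x_2 <-> ~x_2 = 1 <-> 1 = 1
x_2 -> x_2 = 1 -> 1 = 1
x_2 <-> x_3 = 1 <-> 1 = 1
(x_2 -> x_2) -> (x_2 <-> x_3) = 1 -> 1 = 1
x_1 -> x_3 = 1 -> 1 = 1
((x_2 -> x_2) -> (x_2 <-> x_3)) -> (x_1 -> x_3) = 1 -> 1 = 1
(~x_2 <-> ~x_2) -> (((x_2 -> x_2) -> (x_2 <-> x_3)) -> (x_1 -> x_3)) = 1 -> 1 = 1
~~((x_3 <-> x_3) -> x_3) <-> ((~x_2 <-> ~x_2) -> (((x_2 -> x_2) -> (x_2 <-> x_3)) -> (x_1 -> x_3))) = 1 <-> 1 = 1
x_3 -> x_3 = 1 -> 1 = 1
(x_3 -> x_3) -> x_1 = 1 -> 1 = 1
~x_2 = ~1 = 1
x_2 <-> ~x_2 = 1 <-> 1 = 1
(x_2 <-> ~x_2) <-> x_1 = 1 <-> 1 = 1
((x_3 -> x_3) -> x_1) <-> ((x_2 <-> ~x_2) <-> x_1) = 1 <-> 1 = 1
x_1 -> x_2 = 1 -> 1 = 1
x_3 <-> x_3 = 1 <-> 1 = 1
~x_1 = ~1 = 1
(x_3 <-> x_3) <-> ~x_1 = 1 <-> 1 = 1
(x_1 -> x_2) -> ((x_3 <-> x_3) <-> ~x_1) = 1 -> 1 = 1
~x_3 = ~1 = 1
~x_3 -> x_2 = 1 -> 1 = 1
~(~x_3 -> x_2) = ~1 = 1
((x_1 -> x_2) -> ((x_3 <-> x_3) <-> ~x_1)) -> ~(~x_3 -> x_2) = 1 -> 1 = 1
(((x_3 -> x_3) -> x_1) <-> ((x_2 <-> ~x_2) <-> x_1)) -> (((x_1 -> x_2) -> ((x_3 <-> x_3) <-> ~x_1)) -> ~(~x_3 -> x_2)) = 1 -> 1 = 1
~((((x_3 -> x_3) -> x_1) <-> ((x_2 <-> ~x_2) <-> x_1)) -> (((x_1 -> x_2) -> ((x_3 <-> x_3) <-> ~x_1)) -> ~(~x_3 -> x_2))) = ~1 = 1
(~~((x_3 <-> x_3) -> x_3) <-> ((~x_2 <-> ~x_2) -> (((x_2 -> x_2) -> (x_2 <-> x_3)) -> (x_1 -> x_3)))) -> ~((((x_3 -> x_3) -> x_1) <-> ((x_2 <-> ~x_2) <-> x_1)) -> (((x_1 -> x_2) -> ((x_3 <-> x_3) <-> ~x_1)) -> ~(~x_3 -> x_2))) = 1 -> 1 = 1

1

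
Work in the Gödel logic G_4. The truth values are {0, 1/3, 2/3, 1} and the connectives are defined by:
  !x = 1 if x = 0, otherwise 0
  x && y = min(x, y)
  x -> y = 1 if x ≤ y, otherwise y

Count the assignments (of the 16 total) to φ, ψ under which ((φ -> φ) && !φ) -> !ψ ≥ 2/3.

φ = 0, ψ = 0 ↦ 1  ≥
φ = 0, ψ = 1/3 ↦ 0  <
φ = 0, ψ = 2/3 ↦ 0  <
φ = 0, ψ = 1 ↦ 0  <
φ = 1/3, ψ = 0 ↦ 1  ≥
φ = 1/3, ψ = 1/3 ↦ 1  ≥
φ = 1/3, ψ = 2/3 ↦ 1  ≥
φ = 1/3, ψ = 1 ↦ 1  ≥
φ = 2/3, ψ = 0 ↦ 1  ≥
φ = 2/3, ψ = 1/3 ↦ 1  ≥
φ = 2/3, ψ = 2/3 ↦ 1  ≥
φ = 2/3, ψ = 1 ↦ 1  ≥
φ = 1, ψ = 0 ↦ 1  ≥
φ = 1, ψ = 1/3 ↦ 1  ≥
φ = 1, ψ = 2/3 ↦ 1  ≥
φ = 1, ψ = 1 ↦ 1  ≥
So 13 of the 16 assignments meet the threshold.

13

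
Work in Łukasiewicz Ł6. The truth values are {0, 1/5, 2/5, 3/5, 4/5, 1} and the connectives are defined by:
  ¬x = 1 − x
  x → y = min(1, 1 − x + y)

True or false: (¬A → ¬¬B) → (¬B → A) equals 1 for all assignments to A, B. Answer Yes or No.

At A = 1, B = 1/5, for instance:
¬A = ¬1 = 0
¬B = ¬1/5 = 4/5
¬¬B = ¬4/5 = 1/5
¬A → ¬¬B = 0 → 1/5 = 1
¬B → A = 4/5 → 1 = 1
(¬A → ¬¬B) → (¬B → A) = 1 → 1 = 1
and checking the remaining 35 assignments likewise gives ≥ 1 in every case.

Yes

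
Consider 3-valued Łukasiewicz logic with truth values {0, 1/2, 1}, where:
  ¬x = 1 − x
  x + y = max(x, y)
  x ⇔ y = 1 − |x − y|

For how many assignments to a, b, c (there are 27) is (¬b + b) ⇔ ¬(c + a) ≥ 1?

5

value 1: 5 assignments (counts)
value 1/2: 12 assignments
value 0: 10 assignments
So 5 of the 27 assignments meet the threshold.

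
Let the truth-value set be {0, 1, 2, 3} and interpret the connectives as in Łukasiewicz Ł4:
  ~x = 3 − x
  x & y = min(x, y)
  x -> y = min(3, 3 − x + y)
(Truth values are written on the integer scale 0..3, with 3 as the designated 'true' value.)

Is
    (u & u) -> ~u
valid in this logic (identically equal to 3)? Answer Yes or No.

No

Counterexample: take u = 2.
u & u = 2 & 2 = 2
~u = ~2 = 1
(u & u) -> ~u = 2 -> 1 = 2
This gives 2 ≠ 3.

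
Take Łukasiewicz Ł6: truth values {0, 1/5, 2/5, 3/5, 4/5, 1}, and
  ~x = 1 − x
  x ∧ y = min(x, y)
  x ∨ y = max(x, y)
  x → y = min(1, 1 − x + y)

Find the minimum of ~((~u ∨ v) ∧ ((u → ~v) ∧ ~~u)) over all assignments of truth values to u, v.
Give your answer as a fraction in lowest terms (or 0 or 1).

Take u = 3/5, v = 3/5:
~u = ~3/5 = 2/5
~u ∨ v = 2/5 ∨ 3/5 = 3/5
~v = ~3/5 = 2/5
u → ~v = 3/5 → 2/5 = 4/5
~u = ~3/5 = 2/5
~~u = ~2/5 = 3/5
(u → ~v) ∧ ~~u = 4/5 ∧ 3/5 = 3/5
(~u ∨ v) ∧ ((u → ~v) ∧ ~~u) = 3/5 ∧ 3/5 = 3/5
~((~u ∨ v) ∧ ((u → ~v) ∧ ~~u)) = ~3/5 = 2/5
No assignment yields a value below 2/5, so this is the minimum.

2/5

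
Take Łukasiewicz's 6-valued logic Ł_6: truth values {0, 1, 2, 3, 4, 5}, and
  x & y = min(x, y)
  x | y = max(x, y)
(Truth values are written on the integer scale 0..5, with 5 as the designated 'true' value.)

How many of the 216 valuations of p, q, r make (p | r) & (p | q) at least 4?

value 5: 41 assignments (counts)
value 4: 47 assignments (counts)
value 3: 47 assignments
value 2: 41 assignments
value 1: 29 assignments
value 0: 11 assignments
So 88 of the 216 assignments meet the threshold.

88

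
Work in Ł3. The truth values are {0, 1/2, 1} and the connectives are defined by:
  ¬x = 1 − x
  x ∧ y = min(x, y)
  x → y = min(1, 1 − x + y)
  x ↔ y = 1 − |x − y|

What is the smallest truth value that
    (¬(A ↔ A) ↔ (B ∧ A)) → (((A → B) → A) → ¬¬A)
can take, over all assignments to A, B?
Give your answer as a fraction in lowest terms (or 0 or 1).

1/2

Take A = 1/2, B = 0:
A ↔ A = 1/2 ↔ 1/2 = 1
¬(A ↔ A) = ¬1 = 0
B ∧ A = 0 ∧ 1/2 = 0
¬(A ↔ A) ↔ (B ∧ A) = 0 ↔ 0 = 1
A → B = 1/2 → 0 = 1/2
(A → B) → A = 1/2 → 1/2 = 1
¬A = ¬1/2 = 1/2
¬¬A = ¬1/2 = 1/2
((A → B) → A) → ¬¬A = 1 → 1/2 = 1/2
(¬(A ↔ A) ↔ (B ∧ A)) → (((A → B) → A) → ¬¬A) = 1 → 1/2 = 1/2
No assignment yields a value below 1/2, so this is the minimum.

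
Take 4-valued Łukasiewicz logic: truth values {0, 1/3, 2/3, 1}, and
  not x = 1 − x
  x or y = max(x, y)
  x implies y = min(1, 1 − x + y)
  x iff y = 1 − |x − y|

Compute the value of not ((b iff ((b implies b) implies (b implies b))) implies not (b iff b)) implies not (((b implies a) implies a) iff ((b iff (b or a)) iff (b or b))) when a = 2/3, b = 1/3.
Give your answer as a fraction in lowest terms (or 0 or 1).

2/3

b implies b = 1/3 implies 1/3 = 1
b implies b = 1/3 implies 1/3 = 1
(b implies b) implies (b implies b) = 1 implies 1 = 1
b iff ((b implies b) implies (b implies b)) = 1/3 iff 1 = 1/3
b iff b = 1/3 iff 1/3 = 1
not (b iff b) = not 1 = 0
(b iff ((b implies b) implies (b implies b))) implies not (b iff b) = 1/3 implies 0 = 2/3
not ((b iff ((b implies b) implies (b implies b))) implies not (b iff b)) = not 2/3 = 1/3
b implies a = 1/3 implies 2/3 = 1
(b implies a) implies a = 1 implies 2/3 = 2/3
b or a = 1/3 or 2/3 = 2/3
b iff (b or a) = 1/3 iff 2/3 = 2/3
b or b = 1/3 or 1/3 = 1/3
(b iff (b or a)) iff (b or b) = 2/3 iff 1/3 = 2/3
((b implies a) implies a) iff ((b iff (b or a)) iff (b or b)) = 2/3 iff 2/3 = 1
not (((b implies a) implies a) iff ((b iff (b or a)) iff (b or b))) = not 1 = 0
not ((b iff ((b implies b) implies (b implies b))) implies not (b iff b)) implies not (((b implies a) implies a) iff ((b iff (b or a)) iff (b or b))) = 1/3 implies 0 = 2/3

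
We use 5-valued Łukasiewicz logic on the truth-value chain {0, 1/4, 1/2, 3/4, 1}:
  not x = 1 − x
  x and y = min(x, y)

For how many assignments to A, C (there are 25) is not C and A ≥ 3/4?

4

value 1: 1 assignment (counts)
value 3/4: 3 assignments (counts)
value 1/2: 5 assignments
value 1/4: 7 assignments
value 0: 9 assignments
So 4 of the 25 assignments meet the threshold.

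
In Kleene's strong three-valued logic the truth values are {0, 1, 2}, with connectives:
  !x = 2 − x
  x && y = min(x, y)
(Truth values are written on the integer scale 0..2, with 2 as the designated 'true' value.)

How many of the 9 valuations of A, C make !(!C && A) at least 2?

5

A = 0, C = 0 ↦ 2  ≥
A = 0, C = 1 ↦ 2  ≥
A = 0, C = 2 ↦ 2  ≥
A = 1, C = 0 ↦ 1  <
A = 1, C = 1 ↦ 1  <
A = 1, C = 2 ↦ 2  ≥
A = 2, C = 0 ↦ 0  <
A = 2, C = 1 ↦ 1  <
A = 2, C = 2 ↦ 2  ≥
So 5 of the 9 assignments meet the threshold.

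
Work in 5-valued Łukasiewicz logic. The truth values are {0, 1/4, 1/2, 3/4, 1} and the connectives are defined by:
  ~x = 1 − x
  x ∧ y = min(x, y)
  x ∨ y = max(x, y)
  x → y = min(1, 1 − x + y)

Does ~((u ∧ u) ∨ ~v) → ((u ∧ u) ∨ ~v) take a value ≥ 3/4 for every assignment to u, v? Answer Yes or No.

Counterexample: take u = 0, v = 3/4.
u ∧ u = 0 ∧ 0 = 0
~v = ~3/4 = 1/4
(u ∧ u) ∨ ~v = 0 ∨ 1/4 = 1/4
~((u ∧ u) ∨ ~v) = ~1/4 = 3/4
u ∧ u = 0 ∧ 0 = 0
~v = ~3/4 = 1/4
(u ∧ u) ∨ ~v = 0 ∨ 1/4 = 1/4
~((u ∧ u) ∨ ~v) → ((u ∧ u) ∨ ~v) = 3/4 → 1/4 = 1/2
This gives 1/2, which is below 3/4.

No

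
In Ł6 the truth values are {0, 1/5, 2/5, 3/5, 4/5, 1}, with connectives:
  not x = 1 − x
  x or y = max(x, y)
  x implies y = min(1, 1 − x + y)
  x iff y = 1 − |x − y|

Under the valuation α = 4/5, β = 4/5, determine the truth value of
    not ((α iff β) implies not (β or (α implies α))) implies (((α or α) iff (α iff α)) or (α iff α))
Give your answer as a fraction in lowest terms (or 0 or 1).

α iff β = 4/5 iff 4/5 = 1
α implies α = 4/5 implies 4/5 = 1
β or (α implies α) = 4/5 or 1 = 1
not (β or (α implies α)) = not 1 = 0
(α iff β) implies not (β or (α implies α)) = 1 implies 0 = 0
not ((α iff β) implies not (β or (α implies α))) = not 0 = 1
α or α = 4/5 or 4/5 = 4/5
α iff α = 4/5 iff 4/5 = 1
(α or α) iff (α iff α) = 4/5 iff 1 = 4/5
α iff α = 4/5 iff 4/5 = 1
((α or α) iff (α iff α)) or (α iff α) = 4/5 or 1 = 1
not ((α iff β) implies not (β or (α implies α))) implies (((α or α) iff (α iff α)) or (α iff α)) = 1 implies 1 = 1

1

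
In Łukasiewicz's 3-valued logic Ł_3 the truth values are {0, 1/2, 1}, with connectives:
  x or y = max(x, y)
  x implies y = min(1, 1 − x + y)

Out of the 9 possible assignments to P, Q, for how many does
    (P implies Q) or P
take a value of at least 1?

8

P = 0, Q = 0 ↦ 1  ≥
P = 0, Q = 1/2 ↦ 1  ≥
P = 0, Q = 1 ↦ 1  ≥
P = 1/2, Q = 0 ↦ 1/2  <
P = 1/2, Q = 1/2 ↦ 1  ≥
P = 1/2, Q = 1 ↦ 1  ≥
P = 1, Q = 0 ↦ 1  ≥
P = 1, Q = 1/2 ↦ 1  ≥
P = 1, Q = 1 ↦ 1  ≥
So 8 of the 9 assignments meet the threshold.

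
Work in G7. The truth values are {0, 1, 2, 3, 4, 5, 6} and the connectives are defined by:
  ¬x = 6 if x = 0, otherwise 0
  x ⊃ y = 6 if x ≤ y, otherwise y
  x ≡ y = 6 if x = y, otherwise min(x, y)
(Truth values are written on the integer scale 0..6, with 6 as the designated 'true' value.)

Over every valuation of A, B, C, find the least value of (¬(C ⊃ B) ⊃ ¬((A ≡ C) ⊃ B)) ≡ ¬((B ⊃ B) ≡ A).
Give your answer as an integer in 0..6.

Take A = 0, B = 0, C = 1:
C ⊃ B = 1 ⊃ 0 = 0
¬(C ⊃ B) = ¬0 = 6
A ≡ C = 0 ≡ 1 = 0
(A ≡ C) ⊃ B = 0 ⊃ 0 = 6
¬((A ≡ C) ⊃ B) = ¬6 = 0
¬(C ⊃ B) ⊃ ¬((A ≡ C) ⊃ B) = 6 ⊃ 0 = 0
B ⊃ B = 0 ⊃ 0 = 6
(B ⊃ B) ≡ A = 6 ≡ 0 = 0
¬((B ⊃ B) ≡ A) = ¬0 = 6
(¬(C ⊃ B) ⊃ ¬((A ≡ C) ⊃ B)) ≡ ¬((B ⊃ B) ≡ A) = 0 ≡ 6 = 0
No assignment yields a value below 0, so this is the minimum.

0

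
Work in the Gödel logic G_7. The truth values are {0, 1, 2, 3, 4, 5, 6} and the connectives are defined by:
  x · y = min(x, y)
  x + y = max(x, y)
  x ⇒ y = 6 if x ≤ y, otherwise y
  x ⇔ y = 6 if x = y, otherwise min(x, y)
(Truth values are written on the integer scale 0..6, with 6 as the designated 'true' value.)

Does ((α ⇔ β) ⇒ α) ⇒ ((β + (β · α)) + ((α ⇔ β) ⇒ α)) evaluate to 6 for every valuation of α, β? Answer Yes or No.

Yes

At α = 5, β = 3, for instance:
α ⇔ β = 5 ⇔ 3 = 3
(α ⇔ β) ⇒ α = 3 ⇒ 5 = 6
β · α = 3 · 5 = 3
β + (β · α) = 3 + 3 = 3
(β + (β · α)) + ((α ⇔ β) ⇒ α) = 3 + 6 = 6
((α ⇔ β) ⇒ α) ⇒ ((β + (β · α)) + ((α ⇔ β) ⇒ α)) = 6 ⇒ 6 = 6
and checking the remaining 48 assignments likewise gives ≥ 6 in every case.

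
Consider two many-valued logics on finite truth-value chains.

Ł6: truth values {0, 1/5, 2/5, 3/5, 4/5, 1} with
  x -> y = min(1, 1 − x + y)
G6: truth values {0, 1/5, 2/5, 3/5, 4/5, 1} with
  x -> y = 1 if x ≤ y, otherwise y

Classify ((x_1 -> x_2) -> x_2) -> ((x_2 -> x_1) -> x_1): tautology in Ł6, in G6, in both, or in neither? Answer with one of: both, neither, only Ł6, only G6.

only Ł6

In Ł6: every assignment gives 1 — tautology.
In G6: at x_1 = 1/5, x_2 = 0 the value is 1/5 — not a tautology.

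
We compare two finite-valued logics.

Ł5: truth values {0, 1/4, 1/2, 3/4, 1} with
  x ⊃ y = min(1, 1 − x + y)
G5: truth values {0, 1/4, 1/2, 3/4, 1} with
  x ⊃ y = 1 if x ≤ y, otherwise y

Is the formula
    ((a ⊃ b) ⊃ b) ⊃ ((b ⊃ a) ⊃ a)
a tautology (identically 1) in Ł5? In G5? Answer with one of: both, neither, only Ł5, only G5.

In Ł5: every assignment gives 1 — tautology.
In G5: at a = 1/4, b = 0 the value is 1/4 — not a tautology.

only Ł5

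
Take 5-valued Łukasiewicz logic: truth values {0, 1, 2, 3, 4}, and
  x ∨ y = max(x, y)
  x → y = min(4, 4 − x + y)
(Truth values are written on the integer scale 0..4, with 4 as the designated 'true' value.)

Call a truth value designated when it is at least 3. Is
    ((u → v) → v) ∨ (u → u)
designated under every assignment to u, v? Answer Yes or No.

Yes

At u = 4, v = 2, for instance:
u → v = 4 → 2 = 2
(u → v) → v = 2 → 2 = 4
u → u = 4 → 4 = 4
((u → v) → v) ∨ (u → u) = 4 ∨ 4 = 4
and checking the remaining 24 assignments likewise gives ≥ 3 in every case.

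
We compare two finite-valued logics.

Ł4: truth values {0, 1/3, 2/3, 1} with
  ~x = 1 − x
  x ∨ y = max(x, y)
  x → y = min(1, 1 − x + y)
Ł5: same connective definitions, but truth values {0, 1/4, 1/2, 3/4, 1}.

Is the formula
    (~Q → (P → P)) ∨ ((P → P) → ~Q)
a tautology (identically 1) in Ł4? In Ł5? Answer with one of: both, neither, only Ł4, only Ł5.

In Ł4: every assignment gives 1 — tautology.
In Ł5: every assignment gives 1 — tautology.

both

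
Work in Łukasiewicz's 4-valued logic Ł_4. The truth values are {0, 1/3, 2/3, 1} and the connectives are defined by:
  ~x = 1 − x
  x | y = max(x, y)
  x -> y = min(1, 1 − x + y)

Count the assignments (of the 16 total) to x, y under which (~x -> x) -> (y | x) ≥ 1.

11

x = 0, y = 0 ↦ 1  ≥
x = 0, y = 1/3 ↦ 1  ≥
x = 0, y = 2/3 ↦ 1  ≥
x = 0, y = 1 ↦ 1  ≥
x = 1/3, y = 0 ↦ 2/3  <
x = 1/3, y = 1/3 ↦ 2/3  <
x = 1/3, y = 2/3 ↦ 1  ≥
x = 1/3, y = 1 ↦ 1  ≥
x = 2/3, y = 0 ↦ 2/3  <
x = 2/3, y = 1/3 ↦ 2/3  <
x = 2/3, y = 2/3 ↦ 2/3  <
x = 2/3, y = 1 ↦ 1  ≥
x = 1, y = 0 ↦ 1  ≥
x = 1, y = 1/3 ↦ 1  ≥
x = 1, y = 2/3 ↦ 1  ≥
x = 1, y = 1 ↦ 1  ≥
So 11 of the 16 assignments meet the threshold.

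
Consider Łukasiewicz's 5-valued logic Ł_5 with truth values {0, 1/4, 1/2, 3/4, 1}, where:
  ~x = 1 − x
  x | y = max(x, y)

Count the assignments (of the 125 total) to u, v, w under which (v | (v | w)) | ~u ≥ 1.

value 1: 61 assignments (counts)
value 3/4: 37 assignments
value 1/2: 19 assignments
value 1/4: 7 assignments
value 0: 1 assignment
So 61 of the 125 assignments meet the threshold.

61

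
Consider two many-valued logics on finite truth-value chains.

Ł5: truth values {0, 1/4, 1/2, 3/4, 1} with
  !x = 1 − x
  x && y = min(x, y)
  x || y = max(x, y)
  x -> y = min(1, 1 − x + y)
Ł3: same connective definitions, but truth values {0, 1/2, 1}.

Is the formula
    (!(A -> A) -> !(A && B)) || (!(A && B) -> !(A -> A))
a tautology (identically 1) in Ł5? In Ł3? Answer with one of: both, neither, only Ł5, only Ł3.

In Ł5: every assignment gives 1 — tautology.
In Ł3: every assignment gives 1 — tautology.

both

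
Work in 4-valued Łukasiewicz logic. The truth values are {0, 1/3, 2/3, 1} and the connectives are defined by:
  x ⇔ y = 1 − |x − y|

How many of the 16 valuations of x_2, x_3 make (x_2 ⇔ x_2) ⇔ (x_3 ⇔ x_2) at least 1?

x_2 = 0, x_3 = 0 ↦ 1  ≥
x_2 = 0, x_3 = 1/3 ↦ 2/3  <
x_2 = 0, x_3 = 2/3 ↦ 1/3  <
x_2 = 0, x_3 = 1 ↦ 0  <
x_2 = 1/3, x_3 = 0 ↦ 2/3  <
x_2 = 1/3, x_3 = 1/3 ↦ 1  ≥
x_2 = 1/3, x_3 = 2/3 ↦ 2/3  <
x_2 = 1/3, x_3 = 1 ↦ 1/3  <
x_2 = 2/3, x_3 = 0 ↦ 1/3  <
x_2 = 2/3, x_3 = 1/3 ↦ 2/3  <
x_2 = 2/3, x_3 = 2/3 ↦ 1  ≥
x_2 = 2/3, x_3 = 1 ↦ 2/3  <
x_2 = 1, x_3 = 0 ↦ 0  <
x_2 = 1, x_3 = 1/3 ↦ 1/3  <
x_2 = 1, x_3 = 2/3 ↦ 2/3  <
x_2 = 1, x_3 = 1 ↦ 1  ≥
So 4 of the 16 assignments meet the threshold.

4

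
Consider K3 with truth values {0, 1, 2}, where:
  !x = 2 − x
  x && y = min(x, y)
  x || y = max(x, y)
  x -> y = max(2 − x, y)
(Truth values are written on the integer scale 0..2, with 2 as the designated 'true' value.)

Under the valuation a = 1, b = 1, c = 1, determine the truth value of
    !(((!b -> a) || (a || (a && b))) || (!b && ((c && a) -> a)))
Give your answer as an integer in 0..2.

1

!b = !1 = 1
!b -> a = 1 -> 1 = 1
a && b = 1 && 1 = 1
a || (a && b) = 1 || 1 = 1
(!b -> a) || (a || (a && b)) = 1 || 1 = 1
!b = !1 = 1
c && a = 1 && 1 = 1
(c && a) -> a = 1 -> 1 = 1
!b && ((c && a) -> a) = 1 && 1 = 1
((!b -> a) || (a || (a && b))) || (!b && ((c && a) -> a)) = 1 || 1 = 1
!(((!b -> a) || (a || (a && b))) || (!b && ((c && a) -> a))) = !1 = 1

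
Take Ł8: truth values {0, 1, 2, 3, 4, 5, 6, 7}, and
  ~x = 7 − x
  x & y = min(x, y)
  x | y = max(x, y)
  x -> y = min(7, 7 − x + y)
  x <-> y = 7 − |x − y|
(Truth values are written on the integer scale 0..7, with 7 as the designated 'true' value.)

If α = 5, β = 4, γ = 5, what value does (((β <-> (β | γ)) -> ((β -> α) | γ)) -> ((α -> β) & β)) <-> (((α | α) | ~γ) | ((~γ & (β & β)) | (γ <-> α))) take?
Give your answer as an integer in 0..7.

β | γ = 4 | 5 = 5
β <-> (β | γ) = 4 <-> 5 = 6
β -> α = 4 -> 5 = 7
(β -> α) | γ = 7 | 5 = 7
(β <-> (β | γ)) -> ((β -> α) | γ) = 6 -> 7 = 7
α -> β = 5 -> 4 = 6
(α -> β) & β = 6 & 4 = 4
((β <-> (β | γ)) -> ((β -> α) | γ)) -> ((α -> β) & β) = 7 -> 4 = 4
α | α = 5 | 5 = 5
~γ = ~5 = 2
(α | α) | ~γ = 5 | 2 = 5
~γ = ~5 = 2
β & β = 4 & 4 = 4
~γ & (β & β) = 2 & 4 = 2
γ <-> α = 5 <-> 5 = 7
(~γ & (β & β)) | (γ <-> α) = 2 | 7 = 7
((α | α) | ~γ) | ((~γ & (β & β)) | (γ <-> α)) = 5 | 7 = 7
(((β <-> (β | γ)) -> ((β -> α) | γ)) -> ((α -> β) & β)) <-> (((α | α) | ~γ) | ((~γ & (β & β)) | (γ <-> α))) = 4 <-> 7 = 4

4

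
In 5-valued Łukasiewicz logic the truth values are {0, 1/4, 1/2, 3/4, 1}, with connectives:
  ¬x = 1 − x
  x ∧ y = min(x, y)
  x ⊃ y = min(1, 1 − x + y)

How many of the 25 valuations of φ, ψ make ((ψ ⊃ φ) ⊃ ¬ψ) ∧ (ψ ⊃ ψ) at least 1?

value 1: 9 assignments (counts)
value 3/4: 7 assignments
value 1/2: 5 assignments
value 1/4: 3 assignments
value 0: 1 assignment
So 9 of the 25 assignments meet the threshold.

9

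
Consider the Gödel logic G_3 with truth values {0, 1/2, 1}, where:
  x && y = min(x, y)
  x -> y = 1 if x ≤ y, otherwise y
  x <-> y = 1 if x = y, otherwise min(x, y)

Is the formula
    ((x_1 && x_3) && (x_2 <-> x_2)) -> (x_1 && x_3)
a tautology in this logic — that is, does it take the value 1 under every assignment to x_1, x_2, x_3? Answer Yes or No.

At x_1 = 0, x_2 = 1/2, x_3 = 1, for instance:
x_1 && x_3 = 0 && 1 = 0
x_2 <-> x_2 = 1/2 <-> 1/2 = 1
(x_1 && x_3) && (x_2 <-> x_2) = 0 && 1 = 0
((x_1 && x_3) && (x_2 <-> x_2)) -> (x_1 && x_3) = 0 -> 0 = 1
and checking the remaining 26 assignments likewise gives ≥ 1 in every case.

Yes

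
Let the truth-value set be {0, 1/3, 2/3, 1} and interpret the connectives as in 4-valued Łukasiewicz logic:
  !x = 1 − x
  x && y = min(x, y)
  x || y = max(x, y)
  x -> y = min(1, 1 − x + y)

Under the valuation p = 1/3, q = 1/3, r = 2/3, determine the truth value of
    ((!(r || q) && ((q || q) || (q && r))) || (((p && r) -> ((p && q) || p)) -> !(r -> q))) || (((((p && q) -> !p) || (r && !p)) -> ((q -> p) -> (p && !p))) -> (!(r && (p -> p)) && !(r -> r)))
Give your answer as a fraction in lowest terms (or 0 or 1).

2/3

r || q = 2/3 || 1/3 = 2/3
!(r || q) = !2/3 = 1/3
q || q = 1/3 || 1/3 = 1/3
q && r = 1/3 && 2/3 = 1/3
(q || q) || (q && r) = 1/3 || 1/3 = 1/3
!(r || q) && ((q || q) || (q && r)) = 1/3 && 1/3 = 1/3
p && r = 1/3 && 2/3 = 1/3
p && q = 1/3 && 1/3 = 1/3
(p && q) || p = 1/3 || 1/3 = 1/3
(p && r) -> ((p && q) || p) = 1/3 -> 1/3 = 1
r -> q = 2/3 -> 1/3 = 2/3
!(r -> q) = !2/3 = 1/3
((p && r) -> ((p && q) || p)) -> !(r -> q) = 1 -> 1/3 = 1/3
(!(r || q) && ((q || q) || (q && r))) || (((p && r) -> ((p && q) || p)) -> !(r -> q)) = 1/3 || 1/3 = 1/3
p && q = 1/3 && 1/3 = 1/3
!p = !1/3 = 2/3
(p && q) -> !p = 1/3 -> 2/3 = 1
!p = !1/3 = 2/3
r && !p = 2/3 && 2/3 = 2/3
((p && q) -> !p) || (r && !p) = 1 || 2/3 = 1
q -> p = 1/3 -> 1/3 = 1
!p = !1/3 = 2/3
p && !p = 1/3 && 2/3 = 1/3
(q -> p) -> (p && !p) = 1 -> 1/3 = 1/3
(((p && q) -> !p) || (r && !p)) -> ((q -> p) -> (p && !p)) = 1 -> 1/3 = 1/3
p -> p = 1/3 -> 1/3 = 1
r && (p -> p) = 2/3 && 1 = 2/3
!(r && (p -> p)) = !2/3 = 1/3
r -> r = 2/3 -> 2/3 = 1
!(r -> r) = !1 = 0
!(r && (p -> p)) && !(r -> r) = 1/3 && 0 = 0
((((p && q) -> !p) || (r && !p)) -> ((q -> p) -> (p && !p))) -> (!(r && (p -> p)) && !(r -> r)) = 1/3 -> 0 = 2/3
((!(r || q) && ((q || q) || (q && r))) || (((p && r) -> ((p && q) || p)) -> !(r -> q))) || (((((p && q) -> !p) || (r && !p)) -> ((q -> p) -> (p && !p))) -> (!(r && (p -> p)) && !(r -> r))) = 1/3 || 2/3 = 2/3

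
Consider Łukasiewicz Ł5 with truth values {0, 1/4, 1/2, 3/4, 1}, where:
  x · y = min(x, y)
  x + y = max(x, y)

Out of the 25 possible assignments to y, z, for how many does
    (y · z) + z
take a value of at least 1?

5

value 1: 5 assignments (counts)
value 3/4: 5 assignments
value 1/2: 5 assignments
value 1/4: 5 assignments
value 0: 5 assignments
So 5 of the 25 assignments meet the threshold.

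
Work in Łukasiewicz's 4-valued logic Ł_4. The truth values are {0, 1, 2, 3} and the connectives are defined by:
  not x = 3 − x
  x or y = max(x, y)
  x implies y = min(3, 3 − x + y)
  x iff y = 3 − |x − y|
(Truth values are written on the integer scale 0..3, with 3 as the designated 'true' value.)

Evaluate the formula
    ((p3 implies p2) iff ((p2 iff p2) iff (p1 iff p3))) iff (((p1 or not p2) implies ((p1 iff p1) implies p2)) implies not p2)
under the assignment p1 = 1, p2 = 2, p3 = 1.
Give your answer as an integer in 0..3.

1

p3 implies p2 = 1 implies 2 = 3
p2 iff p2 = 2 iff 2 = 3
p1 iff p3 = 1 iff 1 = 3
(p2 iff p2) iff (p1 iff p3) = 3 iff 3 = 3
(p3 implies p2) iff ((p2 iff p2) iff (p1 iff p3)) = 3 iff 3 = 3
not p2 = not 2 = 1
p1 or not p2 = 1 or 1 = 1
p1 iff p1 = 1 iff 1 = 3
(p1 iff p1) implies p2 = 3 implies 2 = 2
(p1 or not p2) implies ((p1 iff p1) implies p2) = 1 implies 2 = 3
not p2 = not 2 = 1
((p1 or not p2) implies ((p1 iff p1) implies p2)) implies not p2 = 3 implies 1 = 1
((p3 implies p2) iff ((p2 iff p2) iff (p1 iff p3))) iff (((p1 or not p2) implies ((p1 iff p1) implies p2)) implies not p2) = 3 iff 1 = 1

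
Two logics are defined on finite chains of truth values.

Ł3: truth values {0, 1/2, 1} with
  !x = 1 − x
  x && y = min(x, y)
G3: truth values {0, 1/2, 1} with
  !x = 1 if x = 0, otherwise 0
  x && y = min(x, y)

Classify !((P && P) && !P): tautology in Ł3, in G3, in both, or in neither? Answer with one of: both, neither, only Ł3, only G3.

only G3

In Ł3: at P = 1/2 the value is 1/2 — not a tautology.
In G3: every assignment gives 1 — tautology.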